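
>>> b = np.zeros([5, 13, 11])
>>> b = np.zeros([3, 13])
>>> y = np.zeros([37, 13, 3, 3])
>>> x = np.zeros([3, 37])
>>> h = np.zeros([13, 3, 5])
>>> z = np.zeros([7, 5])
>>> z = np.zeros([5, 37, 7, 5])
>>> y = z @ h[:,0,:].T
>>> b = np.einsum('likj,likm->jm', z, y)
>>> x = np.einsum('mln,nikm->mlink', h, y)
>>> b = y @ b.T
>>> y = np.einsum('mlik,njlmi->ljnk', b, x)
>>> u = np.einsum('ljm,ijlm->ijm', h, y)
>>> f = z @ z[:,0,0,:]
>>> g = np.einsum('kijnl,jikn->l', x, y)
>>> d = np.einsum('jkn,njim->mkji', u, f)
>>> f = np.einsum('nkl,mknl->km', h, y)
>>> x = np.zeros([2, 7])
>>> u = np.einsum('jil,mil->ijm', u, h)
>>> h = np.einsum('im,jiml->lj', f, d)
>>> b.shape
(5, 37, 7, 5)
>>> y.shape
(37, 3, 13, 5)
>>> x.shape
(2, 7)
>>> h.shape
(7, 5)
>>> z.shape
(5, 37, 7, 5)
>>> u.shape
(3, 37, 13)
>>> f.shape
(3, 37)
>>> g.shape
(7,)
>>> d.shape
(5, 3, 37, 7)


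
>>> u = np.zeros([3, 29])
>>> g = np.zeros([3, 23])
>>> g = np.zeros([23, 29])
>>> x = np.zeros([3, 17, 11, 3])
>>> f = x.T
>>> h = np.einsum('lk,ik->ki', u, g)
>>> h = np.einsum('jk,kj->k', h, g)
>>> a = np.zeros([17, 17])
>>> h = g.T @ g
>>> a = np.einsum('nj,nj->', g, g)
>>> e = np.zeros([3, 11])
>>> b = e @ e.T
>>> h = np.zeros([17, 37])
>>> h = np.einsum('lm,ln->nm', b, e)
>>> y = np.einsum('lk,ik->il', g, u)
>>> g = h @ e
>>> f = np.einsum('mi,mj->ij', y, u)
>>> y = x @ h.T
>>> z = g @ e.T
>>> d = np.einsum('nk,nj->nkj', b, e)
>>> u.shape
(3, 29)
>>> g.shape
(11, 11)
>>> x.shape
(3, 17, 11, 3)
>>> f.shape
(23, 29)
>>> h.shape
(11, 3)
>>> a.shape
()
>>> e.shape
(3, 11)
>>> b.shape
(3, 3)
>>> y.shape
(3, 17, 11, 11)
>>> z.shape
(11, 3)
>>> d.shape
(3, 3, 11)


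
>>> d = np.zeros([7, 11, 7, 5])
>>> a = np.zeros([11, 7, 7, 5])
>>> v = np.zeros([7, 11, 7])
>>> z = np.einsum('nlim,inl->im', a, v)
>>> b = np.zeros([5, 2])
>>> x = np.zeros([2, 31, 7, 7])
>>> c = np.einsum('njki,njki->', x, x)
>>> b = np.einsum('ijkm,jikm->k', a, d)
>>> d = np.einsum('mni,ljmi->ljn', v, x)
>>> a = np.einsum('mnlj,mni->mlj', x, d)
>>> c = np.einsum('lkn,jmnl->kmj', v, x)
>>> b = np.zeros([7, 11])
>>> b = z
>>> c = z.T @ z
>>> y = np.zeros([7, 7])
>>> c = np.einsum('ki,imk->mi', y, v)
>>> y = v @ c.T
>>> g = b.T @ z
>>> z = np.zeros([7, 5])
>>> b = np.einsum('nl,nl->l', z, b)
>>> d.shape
(2, 31, 11)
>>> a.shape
(2, 7, 7)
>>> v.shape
(7, 11, 7)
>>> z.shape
(7, 5)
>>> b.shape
(5,)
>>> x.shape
(2, 31, 7, 7)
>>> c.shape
(11, 7)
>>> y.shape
(7, 11, 11)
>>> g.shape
(5, 5)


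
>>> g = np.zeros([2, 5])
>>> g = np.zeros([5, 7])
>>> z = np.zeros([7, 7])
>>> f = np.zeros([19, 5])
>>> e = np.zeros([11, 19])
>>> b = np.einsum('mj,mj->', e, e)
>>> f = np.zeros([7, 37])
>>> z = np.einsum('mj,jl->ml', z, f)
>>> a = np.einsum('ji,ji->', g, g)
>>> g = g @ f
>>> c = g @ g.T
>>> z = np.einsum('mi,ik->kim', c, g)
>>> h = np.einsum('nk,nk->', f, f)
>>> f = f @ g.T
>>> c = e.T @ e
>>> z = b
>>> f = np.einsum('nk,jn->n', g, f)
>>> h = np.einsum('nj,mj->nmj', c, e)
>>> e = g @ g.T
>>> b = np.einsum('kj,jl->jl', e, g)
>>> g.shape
(5, 37)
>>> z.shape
()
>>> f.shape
(5,)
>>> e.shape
(5, 5)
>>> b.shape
(5, 37)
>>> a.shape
()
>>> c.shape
(19, 19)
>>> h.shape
(19, 11, 19)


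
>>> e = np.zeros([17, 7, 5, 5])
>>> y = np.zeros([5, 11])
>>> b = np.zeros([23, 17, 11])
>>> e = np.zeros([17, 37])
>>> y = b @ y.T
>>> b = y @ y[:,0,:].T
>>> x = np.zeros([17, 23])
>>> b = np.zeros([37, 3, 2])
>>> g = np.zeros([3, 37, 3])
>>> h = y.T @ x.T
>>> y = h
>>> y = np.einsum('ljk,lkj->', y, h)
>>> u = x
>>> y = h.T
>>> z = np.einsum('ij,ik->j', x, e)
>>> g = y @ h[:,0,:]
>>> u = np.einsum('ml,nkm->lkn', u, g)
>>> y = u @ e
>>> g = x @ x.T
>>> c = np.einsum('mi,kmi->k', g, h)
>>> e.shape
(17, 37)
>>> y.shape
(23, 17, 37)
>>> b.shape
(37, 3, 2)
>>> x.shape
(17, 23)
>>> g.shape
(17, 17)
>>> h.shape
(5, 17, 17)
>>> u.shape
(23, 17, 17)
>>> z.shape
(23,)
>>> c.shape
(5,)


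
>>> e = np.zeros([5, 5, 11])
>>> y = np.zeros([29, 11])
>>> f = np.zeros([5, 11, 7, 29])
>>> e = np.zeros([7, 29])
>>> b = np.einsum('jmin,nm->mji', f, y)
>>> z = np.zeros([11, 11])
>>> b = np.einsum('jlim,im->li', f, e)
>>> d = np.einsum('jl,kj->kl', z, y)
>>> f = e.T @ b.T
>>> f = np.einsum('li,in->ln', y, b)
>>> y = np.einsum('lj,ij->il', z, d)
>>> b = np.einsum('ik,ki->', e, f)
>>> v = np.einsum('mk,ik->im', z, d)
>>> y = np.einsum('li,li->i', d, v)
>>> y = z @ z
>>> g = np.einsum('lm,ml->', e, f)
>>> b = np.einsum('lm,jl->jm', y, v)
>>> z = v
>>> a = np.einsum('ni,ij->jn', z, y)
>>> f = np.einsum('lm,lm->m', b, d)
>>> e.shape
(7, 29)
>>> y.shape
(11, 11)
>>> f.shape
(11,)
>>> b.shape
(29, 11)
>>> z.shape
(29, 11)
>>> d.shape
(29, 11)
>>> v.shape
(29, 11)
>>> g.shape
()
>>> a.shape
(11, 29)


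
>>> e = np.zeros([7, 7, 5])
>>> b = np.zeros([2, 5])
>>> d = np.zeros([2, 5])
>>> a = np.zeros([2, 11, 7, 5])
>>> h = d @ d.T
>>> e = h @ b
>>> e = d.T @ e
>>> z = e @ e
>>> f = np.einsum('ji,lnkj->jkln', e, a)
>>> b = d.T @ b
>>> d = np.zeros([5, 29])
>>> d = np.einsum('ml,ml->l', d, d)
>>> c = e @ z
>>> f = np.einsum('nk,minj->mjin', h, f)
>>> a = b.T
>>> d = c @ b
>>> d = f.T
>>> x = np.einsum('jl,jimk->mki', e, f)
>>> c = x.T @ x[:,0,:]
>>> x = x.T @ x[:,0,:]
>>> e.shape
(5, 5)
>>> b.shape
(5, 5)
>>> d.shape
(2, 7, 11, 5)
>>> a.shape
(5, 5)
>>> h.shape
(2, 2)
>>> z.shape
(5, 5)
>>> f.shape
(5, 11, 7, 2)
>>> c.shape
(11, 2, 11)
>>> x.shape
(11, 2, 11)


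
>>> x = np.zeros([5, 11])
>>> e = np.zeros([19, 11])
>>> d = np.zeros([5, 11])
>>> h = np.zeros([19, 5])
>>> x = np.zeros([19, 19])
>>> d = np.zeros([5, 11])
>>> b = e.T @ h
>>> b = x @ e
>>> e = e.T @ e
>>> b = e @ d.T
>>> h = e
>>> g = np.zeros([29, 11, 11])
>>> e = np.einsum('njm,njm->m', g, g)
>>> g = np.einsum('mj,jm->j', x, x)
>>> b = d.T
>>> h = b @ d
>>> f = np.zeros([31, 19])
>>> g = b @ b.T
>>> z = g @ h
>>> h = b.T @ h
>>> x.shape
(19, 19)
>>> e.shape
(11,)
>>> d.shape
(5, 11)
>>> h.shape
(5, 11)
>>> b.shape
(11, 5)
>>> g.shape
(11, 11)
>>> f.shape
(31, 19)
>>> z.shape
(11, 11)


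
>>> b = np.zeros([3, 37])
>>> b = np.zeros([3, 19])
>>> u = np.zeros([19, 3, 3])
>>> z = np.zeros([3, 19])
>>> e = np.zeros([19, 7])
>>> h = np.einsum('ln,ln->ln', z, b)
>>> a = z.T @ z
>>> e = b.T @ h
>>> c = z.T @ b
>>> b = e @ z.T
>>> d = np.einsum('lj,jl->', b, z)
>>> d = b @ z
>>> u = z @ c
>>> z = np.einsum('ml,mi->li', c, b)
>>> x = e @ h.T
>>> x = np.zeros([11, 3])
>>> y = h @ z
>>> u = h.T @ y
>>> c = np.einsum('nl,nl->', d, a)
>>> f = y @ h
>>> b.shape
(19, 3)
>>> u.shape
(19, 3)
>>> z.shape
(19, 3)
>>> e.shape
(19, 19)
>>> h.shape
(3, 19)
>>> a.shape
(19, 19)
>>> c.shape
()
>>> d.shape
(19, 19)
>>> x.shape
(11, 3)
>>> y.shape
(3, 3)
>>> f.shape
(3, 19)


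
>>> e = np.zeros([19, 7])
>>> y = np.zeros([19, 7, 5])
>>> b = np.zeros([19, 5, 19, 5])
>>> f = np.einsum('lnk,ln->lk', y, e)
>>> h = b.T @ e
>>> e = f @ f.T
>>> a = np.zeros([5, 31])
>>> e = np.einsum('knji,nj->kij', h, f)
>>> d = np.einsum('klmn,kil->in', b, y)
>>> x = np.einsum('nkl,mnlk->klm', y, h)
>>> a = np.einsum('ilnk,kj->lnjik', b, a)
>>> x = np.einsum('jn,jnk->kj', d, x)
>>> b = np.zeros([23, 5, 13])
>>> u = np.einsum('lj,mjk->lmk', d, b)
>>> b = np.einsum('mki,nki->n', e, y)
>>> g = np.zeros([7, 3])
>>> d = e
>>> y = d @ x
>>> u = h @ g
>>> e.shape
(5, 7, 5)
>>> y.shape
(5, 7, 7)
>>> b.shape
(19,)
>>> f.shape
(19, 5)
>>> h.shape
(5, 19, 5, 7)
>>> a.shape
(5, 19, 31, 19, 5)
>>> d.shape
(5, 7, 5)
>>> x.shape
(5, 7)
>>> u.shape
(5, 19, 5, 3)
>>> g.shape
(7, 3)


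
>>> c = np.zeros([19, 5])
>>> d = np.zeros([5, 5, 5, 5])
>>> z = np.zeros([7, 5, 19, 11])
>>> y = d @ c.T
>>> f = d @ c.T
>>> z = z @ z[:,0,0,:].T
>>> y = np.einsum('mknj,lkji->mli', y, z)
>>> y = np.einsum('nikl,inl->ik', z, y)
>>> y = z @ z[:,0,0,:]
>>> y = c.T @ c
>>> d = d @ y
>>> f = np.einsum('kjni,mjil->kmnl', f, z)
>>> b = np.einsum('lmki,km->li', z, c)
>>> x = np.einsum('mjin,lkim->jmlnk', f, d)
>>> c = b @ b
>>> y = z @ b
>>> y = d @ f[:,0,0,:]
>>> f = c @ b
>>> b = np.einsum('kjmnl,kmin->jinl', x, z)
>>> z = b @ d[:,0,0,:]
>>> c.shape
(7, 7)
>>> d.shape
(5, 5, 5, 5)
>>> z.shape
(5, 19, 7, 5)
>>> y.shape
(5, 5, 5, 7)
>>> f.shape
(7, 7)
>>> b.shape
(5, 19, 7, 5)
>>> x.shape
(7, 5, 5, 7, 5)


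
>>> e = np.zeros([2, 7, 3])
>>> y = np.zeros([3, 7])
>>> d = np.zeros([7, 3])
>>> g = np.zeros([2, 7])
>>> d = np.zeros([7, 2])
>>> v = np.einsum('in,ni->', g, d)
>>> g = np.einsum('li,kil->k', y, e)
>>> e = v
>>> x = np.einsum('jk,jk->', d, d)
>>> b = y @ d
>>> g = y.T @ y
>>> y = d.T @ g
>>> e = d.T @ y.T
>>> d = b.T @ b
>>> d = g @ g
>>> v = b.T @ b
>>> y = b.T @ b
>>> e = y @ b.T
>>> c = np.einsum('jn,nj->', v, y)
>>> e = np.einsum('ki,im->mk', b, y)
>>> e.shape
(2, 3)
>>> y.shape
(2, 2)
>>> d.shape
(7, 7)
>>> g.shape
(7, 7)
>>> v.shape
(2, 2)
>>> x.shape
()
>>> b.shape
(3, 2)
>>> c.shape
()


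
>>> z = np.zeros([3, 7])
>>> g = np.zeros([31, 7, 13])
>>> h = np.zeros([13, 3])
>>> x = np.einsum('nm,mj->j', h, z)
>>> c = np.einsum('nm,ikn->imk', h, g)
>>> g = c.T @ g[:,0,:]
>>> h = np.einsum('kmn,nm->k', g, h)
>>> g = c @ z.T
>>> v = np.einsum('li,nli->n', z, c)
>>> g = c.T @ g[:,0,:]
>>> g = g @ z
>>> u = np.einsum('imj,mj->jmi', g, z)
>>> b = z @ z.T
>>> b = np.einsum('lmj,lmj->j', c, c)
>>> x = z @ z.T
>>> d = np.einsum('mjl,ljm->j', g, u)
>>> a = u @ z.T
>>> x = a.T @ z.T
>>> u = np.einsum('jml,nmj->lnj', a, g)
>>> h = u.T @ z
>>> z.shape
(3, 7)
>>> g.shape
(7, 3, 7)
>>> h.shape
(7, 7, 7)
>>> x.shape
(3, 3, 3)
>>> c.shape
(31, 3, 7)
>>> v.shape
(31,)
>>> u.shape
(3, 7, 7)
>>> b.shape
(7,)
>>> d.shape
(3,)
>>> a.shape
(7, 3, 3)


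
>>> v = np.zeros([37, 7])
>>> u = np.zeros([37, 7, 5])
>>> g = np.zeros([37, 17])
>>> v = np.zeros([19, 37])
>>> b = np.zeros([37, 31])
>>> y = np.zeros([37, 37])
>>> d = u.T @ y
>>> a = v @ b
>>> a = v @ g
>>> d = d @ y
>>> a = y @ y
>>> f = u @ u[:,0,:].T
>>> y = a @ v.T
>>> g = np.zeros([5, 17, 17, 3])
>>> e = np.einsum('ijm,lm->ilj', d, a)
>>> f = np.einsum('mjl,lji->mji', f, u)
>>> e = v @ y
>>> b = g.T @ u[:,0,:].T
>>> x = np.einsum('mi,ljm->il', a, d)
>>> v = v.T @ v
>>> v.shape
(37, 37)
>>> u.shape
(37, 7, 5)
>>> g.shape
(5, 17, 17, 3)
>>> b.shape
(3, 17, 17, 37)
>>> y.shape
(37, 19)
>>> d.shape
(5, 7, 37)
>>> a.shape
(37, 37)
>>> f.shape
(37, 7, 5)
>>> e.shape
(19, 19)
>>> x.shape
(37, 5)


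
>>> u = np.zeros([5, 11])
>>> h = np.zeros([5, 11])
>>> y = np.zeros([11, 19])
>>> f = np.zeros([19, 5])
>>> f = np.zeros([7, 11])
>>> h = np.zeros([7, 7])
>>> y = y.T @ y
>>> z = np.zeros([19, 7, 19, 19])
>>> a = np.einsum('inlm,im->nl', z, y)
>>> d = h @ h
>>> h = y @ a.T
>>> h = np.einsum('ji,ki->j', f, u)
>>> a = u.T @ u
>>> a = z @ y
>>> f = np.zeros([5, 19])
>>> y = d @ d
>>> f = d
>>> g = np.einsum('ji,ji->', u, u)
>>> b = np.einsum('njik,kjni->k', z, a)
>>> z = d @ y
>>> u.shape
(5, 11)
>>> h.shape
(7,)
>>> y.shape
(7, 7)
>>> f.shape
(7, 7)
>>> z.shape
(7, 7)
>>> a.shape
(19, 7, 19, 19)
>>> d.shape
(7, 7)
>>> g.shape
()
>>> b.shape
(19,)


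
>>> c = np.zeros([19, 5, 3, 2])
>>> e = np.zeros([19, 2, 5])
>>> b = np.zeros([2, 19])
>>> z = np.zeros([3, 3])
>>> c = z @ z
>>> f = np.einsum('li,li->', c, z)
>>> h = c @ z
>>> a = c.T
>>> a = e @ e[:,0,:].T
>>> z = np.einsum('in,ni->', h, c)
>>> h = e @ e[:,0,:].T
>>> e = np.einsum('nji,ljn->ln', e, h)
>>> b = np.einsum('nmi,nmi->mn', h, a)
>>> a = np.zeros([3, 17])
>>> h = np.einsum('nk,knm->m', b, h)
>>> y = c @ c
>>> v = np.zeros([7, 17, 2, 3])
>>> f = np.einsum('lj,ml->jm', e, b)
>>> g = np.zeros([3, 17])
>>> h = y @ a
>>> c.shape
(3, 3)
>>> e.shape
(19, 19)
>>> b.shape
(2, 19)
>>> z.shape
()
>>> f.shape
(19, 2)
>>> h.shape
(3, 17)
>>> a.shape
(3, 17)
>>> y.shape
(3, 3)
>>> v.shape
(7, 17, 2, 3)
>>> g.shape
(3, 17)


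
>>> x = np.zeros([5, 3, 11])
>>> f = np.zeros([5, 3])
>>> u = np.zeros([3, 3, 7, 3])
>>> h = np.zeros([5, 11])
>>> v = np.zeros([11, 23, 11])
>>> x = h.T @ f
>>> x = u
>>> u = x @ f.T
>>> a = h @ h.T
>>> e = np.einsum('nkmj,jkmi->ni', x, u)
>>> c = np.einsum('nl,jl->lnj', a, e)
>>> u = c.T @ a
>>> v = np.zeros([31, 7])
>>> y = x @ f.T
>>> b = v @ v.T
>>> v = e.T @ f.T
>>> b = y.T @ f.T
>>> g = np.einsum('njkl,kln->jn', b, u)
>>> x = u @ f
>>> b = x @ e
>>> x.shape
(3, 5, 3)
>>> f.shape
(5, 3)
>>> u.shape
(3, 5, 5)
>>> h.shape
(5, 11)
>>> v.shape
(5, 5)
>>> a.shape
(5, 5)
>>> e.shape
(3, 5)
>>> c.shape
(5, 5, 3)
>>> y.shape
(3, 3, 7, 5)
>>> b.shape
(3, 5, 5)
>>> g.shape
(7, 5)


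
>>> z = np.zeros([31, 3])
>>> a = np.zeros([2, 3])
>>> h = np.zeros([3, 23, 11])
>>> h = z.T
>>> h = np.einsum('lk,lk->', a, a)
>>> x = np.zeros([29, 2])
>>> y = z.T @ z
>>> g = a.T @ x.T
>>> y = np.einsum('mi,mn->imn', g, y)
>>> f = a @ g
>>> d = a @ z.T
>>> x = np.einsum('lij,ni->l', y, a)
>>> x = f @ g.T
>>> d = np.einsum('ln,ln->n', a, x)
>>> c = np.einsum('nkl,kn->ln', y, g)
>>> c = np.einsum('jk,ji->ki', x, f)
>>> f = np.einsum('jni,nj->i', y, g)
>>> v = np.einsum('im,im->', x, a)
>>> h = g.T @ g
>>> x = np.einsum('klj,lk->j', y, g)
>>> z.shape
(31, 3)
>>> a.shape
(2, 3)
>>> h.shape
(29, 29)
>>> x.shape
(3,)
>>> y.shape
(29, 3, 3)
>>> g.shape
(3, 29)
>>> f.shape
(3,)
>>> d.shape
(3,)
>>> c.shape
(3, 29)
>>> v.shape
()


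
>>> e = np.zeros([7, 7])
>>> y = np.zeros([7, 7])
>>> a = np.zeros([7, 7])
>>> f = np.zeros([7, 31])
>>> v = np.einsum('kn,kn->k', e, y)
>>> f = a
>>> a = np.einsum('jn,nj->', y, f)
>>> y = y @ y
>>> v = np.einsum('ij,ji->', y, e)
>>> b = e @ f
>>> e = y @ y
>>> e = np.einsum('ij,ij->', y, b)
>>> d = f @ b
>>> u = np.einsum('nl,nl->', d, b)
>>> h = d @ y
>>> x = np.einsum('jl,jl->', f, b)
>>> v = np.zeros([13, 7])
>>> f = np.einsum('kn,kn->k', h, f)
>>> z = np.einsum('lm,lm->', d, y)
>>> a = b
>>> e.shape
()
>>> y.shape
(7, 7)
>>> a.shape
(7, 7)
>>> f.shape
(7,)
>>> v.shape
(13, 7)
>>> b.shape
(7, 7)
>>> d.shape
(7, 7)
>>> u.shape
()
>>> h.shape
(7, 7)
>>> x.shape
()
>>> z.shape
()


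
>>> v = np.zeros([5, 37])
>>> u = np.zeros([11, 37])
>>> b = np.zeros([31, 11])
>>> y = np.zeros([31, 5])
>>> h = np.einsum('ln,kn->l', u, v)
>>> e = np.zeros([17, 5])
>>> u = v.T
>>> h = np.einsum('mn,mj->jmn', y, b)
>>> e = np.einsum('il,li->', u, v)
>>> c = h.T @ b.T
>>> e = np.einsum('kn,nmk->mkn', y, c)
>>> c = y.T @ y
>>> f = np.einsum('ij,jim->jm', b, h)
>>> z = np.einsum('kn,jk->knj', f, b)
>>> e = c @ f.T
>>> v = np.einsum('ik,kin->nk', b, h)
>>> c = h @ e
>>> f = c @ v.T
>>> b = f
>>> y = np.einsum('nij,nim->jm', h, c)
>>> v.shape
(5, 11)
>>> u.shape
(37, 5)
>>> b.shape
(11, 31, 5)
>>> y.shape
(5, 11)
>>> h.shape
(11, 31, 5)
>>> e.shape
(5, 11)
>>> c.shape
(11, 31, 11)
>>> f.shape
(11, 31, 5)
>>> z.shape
(11, 5, 31)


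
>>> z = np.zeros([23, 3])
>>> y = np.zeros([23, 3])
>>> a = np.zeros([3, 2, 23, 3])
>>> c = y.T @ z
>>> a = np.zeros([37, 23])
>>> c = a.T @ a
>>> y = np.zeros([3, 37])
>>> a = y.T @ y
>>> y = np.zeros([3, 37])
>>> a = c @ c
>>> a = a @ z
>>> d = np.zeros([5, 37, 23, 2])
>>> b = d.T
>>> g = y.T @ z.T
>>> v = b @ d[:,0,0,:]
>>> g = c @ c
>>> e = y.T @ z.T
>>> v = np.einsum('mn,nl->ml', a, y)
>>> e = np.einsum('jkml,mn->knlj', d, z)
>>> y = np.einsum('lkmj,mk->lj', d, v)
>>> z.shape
(23, 3)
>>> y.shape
(5, 2)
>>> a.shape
(23, 3)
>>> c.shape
(23, 23)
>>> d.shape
(5, 37, 23, 2)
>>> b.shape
(2, 23, 37, 5)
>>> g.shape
(23, 23)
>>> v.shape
(23, 37)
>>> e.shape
(37, 3, 2, 5)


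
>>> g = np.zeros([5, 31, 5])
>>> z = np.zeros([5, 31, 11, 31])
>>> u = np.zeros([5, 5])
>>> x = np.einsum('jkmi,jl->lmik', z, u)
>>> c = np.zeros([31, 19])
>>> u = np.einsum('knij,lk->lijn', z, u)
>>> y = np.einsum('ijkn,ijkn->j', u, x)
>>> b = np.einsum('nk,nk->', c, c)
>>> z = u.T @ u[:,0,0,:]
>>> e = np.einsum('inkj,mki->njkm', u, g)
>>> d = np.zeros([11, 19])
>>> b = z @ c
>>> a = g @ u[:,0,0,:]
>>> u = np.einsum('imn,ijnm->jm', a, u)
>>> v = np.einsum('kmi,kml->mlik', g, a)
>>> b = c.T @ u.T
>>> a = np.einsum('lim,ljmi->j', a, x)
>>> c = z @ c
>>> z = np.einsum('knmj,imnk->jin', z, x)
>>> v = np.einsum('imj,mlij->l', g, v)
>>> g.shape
(5, 31, 5)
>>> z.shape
(31, 5, 31)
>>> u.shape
(11, 31)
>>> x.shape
(5, 11, 31, 31)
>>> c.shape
(31, 31, 11, 19)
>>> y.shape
(11,)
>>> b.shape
(19, 11)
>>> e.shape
(11, 31, 31, 5)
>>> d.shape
(11, 19)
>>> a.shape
(11,)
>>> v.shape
(31,)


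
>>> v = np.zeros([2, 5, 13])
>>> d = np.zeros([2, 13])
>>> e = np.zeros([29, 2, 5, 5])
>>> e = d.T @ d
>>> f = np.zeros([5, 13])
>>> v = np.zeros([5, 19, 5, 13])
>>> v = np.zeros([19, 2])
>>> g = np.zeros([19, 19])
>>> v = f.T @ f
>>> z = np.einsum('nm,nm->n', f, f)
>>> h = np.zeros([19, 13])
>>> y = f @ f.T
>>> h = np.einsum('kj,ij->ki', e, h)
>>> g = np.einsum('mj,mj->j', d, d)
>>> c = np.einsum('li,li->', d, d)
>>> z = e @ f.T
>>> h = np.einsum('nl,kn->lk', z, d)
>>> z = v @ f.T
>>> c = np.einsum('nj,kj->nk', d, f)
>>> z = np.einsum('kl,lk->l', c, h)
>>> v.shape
(13, 13)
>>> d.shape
(2, 13)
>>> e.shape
(13, 13)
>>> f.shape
(5, 13)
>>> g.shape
(13,)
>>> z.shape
(5,)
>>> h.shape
(5, 2)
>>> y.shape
(5, 5)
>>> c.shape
(2, 5)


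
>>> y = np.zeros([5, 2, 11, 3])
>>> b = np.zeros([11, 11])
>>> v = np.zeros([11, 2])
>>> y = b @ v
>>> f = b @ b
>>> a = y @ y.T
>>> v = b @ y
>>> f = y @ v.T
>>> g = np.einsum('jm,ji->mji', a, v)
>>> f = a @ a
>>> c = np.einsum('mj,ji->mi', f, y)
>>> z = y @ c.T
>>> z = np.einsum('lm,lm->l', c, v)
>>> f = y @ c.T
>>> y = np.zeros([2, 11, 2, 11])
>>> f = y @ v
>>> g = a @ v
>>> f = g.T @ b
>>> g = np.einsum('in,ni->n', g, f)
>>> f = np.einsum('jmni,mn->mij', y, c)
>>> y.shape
(2, 11, 2, 11)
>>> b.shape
(11, 11)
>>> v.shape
(11, 2)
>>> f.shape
(11, 11, 2)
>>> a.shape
(11, 11)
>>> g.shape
(2,)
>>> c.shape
(11, 2)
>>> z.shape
(11,)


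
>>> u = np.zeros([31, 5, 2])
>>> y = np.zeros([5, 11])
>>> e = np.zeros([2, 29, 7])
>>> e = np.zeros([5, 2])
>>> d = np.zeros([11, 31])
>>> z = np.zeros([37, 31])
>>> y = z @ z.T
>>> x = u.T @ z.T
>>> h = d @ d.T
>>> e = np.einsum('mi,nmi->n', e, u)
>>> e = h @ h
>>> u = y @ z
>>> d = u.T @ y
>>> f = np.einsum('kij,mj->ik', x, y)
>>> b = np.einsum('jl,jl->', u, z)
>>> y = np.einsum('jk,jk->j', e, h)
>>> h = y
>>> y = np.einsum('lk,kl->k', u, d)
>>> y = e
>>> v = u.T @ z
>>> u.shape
(37, 31)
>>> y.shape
(11, 11)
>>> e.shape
(11, 11)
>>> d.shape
(31, 37)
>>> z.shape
(37, 31)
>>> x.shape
(2, 5, 37)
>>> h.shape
(11,)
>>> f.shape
(5, 2)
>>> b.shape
()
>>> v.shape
(31, 31)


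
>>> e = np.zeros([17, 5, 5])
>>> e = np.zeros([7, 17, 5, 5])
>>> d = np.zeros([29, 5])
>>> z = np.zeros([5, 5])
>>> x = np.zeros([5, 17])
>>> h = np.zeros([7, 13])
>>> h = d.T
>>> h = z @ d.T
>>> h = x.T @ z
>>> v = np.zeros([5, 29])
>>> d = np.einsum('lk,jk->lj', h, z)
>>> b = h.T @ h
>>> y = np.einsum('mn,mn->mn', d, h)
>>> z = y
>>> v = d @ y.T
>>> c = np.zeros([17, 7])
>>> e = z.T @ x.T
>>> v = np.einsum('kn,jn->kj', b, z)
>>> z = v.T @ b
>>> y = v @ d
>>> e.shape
(5, 5)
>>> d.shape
(17, 5)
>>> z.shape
(17, 5)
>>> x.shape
(5, 17)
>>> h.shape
(17, 5)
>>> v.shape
(5, 17)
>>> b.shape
(5, 5)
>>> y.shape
(5, 5)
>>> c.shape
(17, 7)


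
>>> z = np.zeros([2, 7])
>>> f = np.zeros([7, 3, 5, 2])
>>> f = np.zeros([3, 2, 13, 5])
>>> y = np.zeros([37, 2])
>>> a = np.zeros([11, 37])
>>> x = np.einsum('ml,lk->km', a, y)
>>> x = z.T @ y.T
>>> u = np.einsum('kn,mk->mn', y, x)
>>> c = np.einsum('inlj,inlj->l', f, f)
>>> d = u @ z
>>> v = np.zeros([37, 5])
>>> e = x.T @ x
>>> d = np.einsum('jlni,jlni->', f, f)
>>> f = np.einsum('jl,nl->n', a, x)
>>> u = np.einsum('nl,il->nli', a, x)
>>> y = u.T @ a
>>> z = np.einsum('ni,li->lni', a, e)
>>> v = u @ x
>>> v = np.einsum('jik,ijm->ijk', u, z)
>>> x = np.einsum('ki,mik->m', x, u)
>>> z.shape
(37, 11, 37)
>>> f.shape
(7,)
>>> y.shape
(7, 37, 37)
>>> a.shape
(11, 37)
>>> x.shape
(11,)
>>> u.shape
(11, 37, 7)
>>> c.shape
(13,)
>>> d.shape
()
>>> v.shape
(37, 11, 7)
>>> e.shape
(37, 37)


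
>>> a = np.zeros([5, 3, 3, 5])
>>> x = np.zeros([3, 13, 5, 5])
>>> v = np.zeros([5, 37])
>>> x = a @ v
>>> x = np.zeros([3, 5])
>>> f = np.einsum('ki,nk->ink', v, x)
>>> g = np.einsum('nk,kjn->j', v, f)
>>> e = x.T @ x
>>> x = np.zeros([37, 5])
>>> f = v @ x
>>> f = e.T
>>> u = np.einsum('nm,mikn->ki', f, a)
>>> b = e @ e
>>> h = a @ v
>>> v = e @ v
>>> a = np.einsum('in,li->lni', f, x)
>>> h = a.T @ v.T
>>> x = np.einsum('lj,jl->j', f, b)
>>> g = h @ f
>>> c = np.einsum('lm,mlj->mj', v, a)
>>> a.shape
(37, 5, 5)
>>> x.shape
(5,)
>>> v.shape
(5, 37)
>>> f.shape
(5, 5)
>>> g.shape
(5, 5, 5)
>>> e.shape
(5, 5)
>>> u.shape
(3, 3)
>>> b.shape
(5, 5)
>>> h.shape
(5, 5, 5)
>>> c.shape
(37, 5)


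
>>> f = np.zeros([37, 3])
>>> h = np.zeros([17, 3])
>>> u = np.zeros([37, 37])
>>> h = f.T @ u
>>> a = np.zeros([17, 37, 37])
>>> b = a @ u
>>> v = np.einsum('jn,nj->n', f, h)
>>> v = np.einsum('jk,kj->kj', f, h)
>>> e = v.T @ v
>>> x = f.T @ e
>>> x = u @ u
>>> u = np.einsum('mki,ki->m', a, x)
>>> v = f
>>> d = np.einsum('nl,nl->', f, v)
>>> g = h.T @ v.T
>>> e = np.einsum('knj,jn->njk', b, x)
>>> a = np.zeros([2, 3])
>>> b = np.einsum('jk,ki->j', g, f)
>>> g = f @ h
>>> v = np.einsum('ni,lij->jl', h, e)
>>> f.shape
(37, 3)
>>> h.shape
(3, 37)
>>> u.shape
(17,)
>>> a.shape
(2, 3)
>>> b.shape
(37,)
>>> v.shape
(17, 37)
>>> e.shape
(37, 37, 17)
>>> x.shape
(37, 37)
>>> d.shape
()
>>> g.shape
(37, 37)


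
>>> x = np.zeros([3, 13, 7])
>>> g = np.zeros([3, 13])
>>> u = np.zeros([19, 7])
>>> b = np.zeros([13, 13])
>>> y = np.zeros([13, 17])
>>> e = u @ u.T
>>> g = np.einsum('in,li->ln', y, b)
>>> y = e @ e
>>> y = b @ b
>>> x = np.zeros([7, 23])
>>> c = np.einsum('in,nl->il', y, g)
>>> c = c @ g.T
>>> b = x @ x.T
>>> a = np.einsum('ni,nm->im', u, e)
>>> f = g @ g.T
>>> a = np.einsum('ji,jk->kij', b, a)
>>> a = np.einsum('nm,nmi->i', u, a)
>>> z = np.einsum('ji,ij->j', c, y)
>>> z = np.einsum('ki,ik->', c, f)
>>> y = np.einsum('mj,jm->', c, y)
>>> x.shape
(7, 23)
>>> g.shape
(13, 17)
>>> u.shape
(19, 7)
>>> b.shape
(7, 7)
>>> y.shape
()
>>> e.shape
(19, 19)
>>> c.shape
(13, 13)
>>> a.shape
(7,)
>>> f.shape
(13, 13)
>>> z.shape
()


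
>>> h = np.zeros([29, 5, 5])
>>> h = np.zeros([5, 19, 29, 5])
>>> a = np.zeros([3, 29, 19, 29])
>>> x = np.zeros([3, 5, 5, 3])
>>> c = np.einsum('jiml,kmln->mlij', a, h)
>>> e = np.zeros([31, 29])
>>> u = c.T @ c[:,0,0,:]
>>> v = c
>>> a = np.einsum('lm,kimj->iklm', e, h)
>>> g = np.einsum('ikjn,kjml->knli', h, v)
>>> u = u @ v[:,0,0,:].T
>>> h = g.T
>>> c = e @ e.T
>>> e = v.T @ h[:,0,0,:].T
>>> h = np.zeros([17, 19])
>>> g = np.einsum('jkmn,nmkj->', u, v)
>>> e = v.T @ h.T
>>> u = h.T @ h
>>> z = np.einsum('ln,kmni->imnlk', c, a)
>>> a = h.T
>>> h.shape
(17, 19)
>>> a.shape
(19, 17)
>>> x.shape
(3, 5, 5, 3)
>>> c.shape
(31, 31)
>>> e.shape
(3, 29, 29, 17)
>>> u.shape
(19, 19)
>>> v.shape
(19, 29, 29, 3)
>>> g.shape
()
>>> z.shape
(29, 5, 31, 31, 19)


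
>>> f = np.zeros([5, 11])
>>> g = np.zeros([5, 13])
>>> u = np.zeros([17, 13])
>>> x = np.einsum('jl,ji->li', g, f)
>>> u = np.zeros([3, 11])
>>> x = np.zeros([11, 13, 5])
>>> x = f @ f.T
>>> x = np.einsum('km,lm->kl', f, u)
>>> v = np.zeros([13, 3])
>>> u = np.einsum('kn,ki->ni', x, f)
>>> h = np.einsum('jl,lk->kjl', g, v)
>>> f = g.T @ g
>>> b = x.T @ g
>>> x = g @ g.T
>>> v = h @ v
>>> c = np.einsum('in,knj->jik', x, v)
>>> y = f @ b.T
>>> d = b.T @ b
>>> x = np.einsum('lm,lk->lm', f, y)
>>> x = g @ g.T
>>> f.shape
(13, 13)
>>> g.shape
(5, 13)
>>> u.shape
(3, 11)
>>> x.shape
(5, 5)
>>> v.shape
(3, 5, 3)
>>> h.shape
(3, 5, 13)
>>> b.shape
(3, 13)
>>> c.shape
(3, 5, 3)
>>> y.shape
(13, 3)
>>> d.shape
(13, 13)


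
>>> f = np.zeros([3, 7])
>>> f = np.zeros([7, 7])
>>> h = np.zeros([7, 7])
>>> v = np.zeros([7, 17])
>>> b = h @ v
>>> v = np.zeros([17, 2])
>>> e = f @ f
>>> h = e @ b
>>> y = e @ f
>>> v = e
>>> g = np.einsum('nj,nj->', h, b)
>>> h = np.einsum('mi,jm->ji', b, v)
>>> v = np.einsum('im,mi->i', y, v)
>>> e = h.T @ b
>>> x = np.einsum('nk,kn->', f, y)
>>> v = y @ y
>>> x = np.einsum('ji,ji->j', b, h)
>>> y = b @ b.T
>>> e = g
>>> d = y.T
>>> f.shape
(7, 7)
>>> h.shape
(7, 17)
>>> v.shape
(7, 7)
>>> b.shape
(7, 17)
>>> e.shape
()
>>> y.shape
(7, 7)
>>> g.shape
()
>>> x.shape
(7,)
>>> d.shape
(7, 7)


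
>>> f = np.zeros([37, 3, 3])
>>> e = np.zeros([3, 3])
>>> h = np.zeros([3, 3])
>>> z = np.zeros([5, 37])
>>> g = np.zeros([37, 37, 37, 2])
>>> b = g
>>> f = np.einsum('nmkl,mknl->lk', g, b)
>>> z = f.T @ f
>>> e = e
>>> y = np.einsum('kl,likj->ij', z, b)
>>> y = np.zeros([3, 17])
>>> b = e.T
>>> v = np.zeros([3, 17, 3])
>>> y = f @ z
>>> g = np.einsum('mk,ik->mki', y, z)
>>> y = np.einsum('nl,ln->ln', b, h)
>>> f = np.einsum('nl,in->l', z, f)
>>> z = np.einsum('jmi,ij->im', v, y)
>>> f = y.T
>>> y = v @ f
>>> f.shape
(3, 3)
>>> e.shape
(3, 3)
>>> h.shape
(3, 3)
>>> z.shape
(3, 17)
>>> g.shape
(2, 37, 37)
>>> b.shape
(3, 3)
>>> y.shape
(3, 17, 3)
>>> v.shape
(3, 17, 3)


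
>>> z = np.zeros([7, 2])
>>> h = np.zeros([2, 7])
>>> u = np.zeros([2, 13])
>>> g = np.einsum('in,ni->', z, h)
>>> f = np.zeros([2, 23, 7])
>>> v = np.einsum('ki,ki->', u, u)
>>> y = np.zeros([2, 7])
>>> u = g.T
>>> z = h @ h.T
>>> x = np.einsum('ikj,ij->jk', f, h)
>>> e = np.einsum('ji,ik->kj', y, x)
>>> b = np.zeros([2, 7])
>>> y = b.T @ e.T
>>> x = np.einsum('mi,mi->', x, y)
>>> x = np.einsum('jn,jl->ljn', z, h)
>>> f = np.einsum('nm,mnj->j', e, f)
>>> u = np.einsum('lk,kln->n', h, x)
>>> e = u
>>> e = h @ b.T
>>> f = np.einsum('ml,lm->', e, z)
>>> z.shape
(2, 2)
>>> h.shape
(2, 7)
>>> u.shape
(2,)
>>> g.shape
()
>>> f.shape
()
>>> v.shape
()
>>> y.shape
(7, 23)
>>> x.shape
(7, 2, 2)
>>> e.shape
(2, 2)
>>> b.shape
(2, 7)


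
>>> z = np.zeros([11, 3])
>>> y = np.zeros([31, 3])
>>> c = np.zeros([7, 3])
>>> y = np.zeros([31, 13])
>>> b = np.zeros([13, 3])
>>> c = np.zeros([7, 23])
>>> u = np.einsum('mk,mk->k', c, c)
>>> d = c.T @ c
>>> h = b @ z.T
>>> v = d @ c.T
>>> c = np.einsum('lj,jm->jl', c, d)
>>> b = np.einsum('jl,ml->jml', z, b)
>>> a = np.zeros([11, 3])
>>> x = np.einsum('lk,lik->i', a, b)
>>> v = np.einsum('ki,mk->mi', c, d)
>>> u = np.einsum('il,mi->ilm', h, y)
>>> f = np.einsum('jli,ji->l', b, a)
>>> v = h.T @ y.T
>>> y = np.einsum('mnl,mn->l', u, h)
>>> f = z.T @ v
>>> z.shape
(11, 3)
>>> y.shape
(31,)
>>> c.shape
(23, 7)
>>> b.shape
(11, 13, 3)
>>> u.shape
(13, 11, 31)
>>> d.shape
(23, 23)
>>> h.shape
(13, 11)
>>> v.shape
(11, 31)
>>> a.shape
(11, 3)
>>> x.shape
(13,)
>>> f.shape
(3, 31)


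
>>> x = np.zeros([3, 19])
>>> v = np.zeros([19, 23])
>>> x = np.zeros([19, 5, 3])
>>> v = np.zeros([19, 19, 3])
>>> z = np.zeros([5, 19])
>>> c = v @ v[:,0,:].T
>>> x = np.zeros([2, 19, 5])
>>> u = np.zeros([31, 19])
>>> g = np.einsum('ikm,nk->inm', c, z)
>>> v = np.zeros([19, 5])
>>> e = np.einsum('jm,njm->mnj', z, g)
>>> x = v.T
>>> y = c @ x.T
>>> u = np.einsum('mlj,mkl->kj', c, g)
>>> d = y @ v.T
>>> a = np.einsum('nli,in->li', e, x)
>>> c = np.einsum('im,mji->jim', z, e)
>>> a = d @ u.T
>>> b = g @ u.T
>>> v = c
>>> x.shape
(5, 19)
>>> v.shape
(19, 5, 19)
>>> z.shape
(5, 19)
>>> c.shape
(19, 5, 19)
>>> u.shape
(5, 19)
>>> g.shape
(19, 5, 19)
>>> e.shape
(19, 19, 5)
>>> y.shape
(19, 19, 5)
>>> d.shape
(19, 19, 19)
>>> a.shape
(19, 19, 5)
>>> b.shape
(19, 5, 5)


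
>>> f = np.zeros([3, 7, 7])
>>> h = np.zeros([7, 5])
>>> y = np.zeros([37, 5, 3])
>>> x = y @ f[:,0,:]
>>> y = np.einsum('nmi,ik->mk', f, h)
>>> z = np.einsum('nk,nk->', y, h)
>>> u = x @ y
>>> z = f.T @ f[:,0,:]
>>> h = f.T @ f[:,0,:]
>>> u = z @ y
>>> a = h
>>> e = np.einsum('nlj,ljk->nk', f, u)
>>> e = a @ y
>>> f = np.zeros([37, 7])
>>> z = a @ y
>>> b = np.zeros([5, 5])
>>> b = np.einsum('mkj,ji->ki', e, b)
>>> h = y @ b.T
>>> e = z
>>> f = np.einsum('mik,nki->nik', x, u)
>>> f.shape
(7, 5, 7)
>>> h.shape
(7, 7)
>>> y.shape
(7, 5)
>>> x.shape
(37, 5, 7)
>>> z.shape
(7, 7, 5)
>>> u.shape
(7, 7, 5)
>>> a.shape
(7, 7, 7)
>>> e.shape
(7, 7, 5)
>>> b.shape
(7, 5)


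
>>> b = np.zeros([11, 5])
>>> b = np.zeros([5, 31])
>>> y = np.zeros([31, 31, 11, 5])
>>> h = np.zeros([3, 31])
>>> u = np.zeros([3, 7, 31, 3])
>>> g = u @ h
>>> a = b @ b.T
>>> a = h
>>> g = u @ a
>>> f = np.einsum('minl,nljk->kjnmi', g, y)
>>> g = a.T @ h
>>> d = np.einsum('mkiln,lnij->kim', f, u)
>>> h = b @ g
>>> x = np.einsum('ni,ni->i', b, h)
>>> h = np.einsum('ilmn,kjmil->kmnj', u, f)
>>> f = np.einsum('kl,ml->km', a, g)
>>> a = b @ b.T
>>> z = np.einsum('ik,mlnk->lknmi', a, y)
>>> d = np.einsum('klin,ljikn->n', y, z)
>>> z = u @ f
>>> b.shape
(5, 31)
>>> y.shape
(31, 31, 11, 5)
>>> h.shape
(5, 31, 3, 11)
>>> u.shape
(3, 7, 31, 3)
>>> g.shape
(31, 31)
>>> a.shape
(5, 5)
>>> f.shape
(3, 31)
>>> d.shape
(5,)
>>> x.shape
(31,)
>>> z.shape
(3, 7, 31, 31)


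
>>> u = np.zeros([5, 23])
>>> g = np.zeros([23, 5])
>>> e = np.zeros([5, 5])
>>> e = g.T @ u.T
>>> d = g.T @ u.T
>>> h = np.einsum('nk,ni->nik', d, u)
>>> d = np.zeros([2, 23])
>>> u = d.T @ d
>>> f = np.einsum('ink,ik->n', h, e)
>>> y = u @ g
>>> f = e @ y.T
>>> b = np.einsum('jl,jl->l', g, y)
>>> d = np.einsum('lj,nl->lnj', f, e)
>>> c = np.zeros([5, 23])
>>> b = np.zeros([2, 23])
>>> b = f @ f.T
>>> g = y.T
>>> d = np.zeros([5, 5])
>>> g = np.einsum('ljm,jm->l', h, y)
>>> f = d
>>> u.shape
(23, 23)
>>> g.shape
(5,)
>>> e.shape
(5, 5)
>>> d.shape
(5, 5)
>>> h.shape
(5, 23, 5)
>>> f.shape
(5, 5)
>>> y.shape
(23, 5)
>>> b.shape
(5, 5)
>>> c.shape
(5, 23)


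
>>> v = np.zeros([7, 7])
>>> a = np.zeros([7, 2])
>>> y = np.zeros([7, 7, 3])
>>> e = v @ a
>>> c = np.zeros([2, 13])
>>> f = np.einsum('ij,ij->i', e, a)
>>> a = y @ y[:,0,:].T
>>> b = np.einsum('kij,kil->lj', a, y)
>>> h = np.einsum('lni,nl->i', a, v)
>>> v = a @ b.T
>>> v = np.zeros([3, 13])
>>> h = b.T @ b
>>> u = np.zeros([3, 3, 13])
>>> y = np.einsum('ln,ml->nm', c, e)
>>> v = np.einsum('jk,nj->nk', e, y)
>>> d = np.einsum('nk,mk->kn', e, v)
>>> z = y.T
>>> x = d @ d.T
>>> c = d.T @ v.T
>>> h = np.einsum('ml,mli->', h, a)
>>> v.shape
(13, 2)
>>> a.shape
(7, 7, 7)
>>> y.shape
(13, 7)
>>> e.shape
(7, 2)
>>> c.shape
(7, 13)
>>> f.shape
(7,)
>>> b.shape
(3, 7)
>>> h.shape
()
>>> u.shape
(3, 3, 13)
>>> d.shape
(2, 7)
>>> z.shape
(7, 13)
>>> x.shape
(2, 2)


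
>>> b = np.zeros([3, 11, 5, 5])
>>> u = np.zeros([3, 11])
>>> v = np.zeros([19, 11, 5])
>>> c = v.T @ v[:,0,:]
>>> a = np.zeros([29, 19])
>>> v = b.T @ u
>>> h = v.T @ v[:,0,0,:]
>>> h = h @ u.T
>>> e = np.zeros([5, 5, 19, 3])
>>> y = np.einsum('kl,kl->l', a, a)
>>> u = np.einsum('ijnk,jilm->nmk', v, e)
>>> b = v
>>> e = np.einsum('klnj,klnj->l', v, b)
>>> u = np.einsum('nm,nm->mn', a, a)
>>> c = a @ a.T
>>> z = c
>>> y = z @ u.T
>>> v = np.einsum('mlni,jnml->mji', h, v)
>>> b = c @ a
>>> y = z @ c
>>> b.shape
(29, 19)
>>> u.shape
(19, 29)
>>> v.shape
(11, 5, 3)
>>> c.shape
(29, 29)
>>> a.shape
(29, 19)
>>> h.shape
(11, 11, 5, 3)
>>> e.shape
(5,)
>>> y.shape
(29, 29)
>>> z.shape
(29, 29)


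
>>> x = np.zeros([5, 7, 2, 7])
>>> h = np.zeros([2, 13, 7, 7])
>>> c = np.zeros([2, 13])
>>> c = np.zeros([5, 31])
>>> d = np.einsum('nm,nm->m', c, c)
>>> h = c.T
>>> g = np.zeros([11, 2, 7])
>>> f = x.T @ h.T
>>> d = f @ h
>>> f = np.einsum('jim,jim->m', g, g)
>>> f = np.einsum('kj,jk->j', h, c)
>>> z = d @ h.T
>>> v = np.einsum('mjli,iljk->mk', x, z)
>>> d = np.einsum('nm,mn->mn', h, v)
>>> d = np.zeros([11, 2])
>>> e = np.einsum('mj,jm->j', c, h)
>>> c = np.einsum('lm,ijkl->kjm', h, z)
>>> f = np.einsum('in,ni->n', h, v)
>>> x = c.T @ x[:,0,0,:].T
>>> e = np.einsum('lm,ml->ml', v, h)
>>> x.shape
(5, 2, 5)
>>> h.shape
(31, 5)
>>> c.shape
(7, 2, 5)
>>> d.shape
(11, 2)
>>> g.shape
(11, 2, 7)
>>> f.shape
(5,)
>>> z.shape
(7, 2, 7, 31)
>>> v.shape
(5, 31)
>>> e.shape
(31, 5)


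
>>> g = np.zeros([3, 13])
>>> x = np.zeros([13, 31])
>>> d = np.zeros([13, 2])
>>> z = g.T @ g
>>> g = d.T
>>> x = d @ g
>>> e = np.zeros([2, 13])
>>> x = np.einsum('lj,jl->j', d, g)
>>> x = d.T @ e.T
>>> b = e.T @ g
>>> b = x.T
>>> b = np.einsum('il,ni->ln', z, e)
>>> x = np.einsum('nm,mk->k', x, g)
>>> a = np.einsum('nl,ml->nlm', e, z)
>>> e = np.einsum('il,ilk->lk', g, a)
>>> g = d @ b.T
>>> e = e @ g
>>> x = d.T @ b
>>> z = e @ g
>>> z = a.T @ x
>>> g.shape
(13, 13)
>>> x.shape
(2, 2)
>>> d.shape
(13, 2)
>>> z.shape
(13, 13, 2)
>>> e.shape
(13, 13)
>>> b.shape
(13, 2)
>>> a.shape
(2, 13, 13)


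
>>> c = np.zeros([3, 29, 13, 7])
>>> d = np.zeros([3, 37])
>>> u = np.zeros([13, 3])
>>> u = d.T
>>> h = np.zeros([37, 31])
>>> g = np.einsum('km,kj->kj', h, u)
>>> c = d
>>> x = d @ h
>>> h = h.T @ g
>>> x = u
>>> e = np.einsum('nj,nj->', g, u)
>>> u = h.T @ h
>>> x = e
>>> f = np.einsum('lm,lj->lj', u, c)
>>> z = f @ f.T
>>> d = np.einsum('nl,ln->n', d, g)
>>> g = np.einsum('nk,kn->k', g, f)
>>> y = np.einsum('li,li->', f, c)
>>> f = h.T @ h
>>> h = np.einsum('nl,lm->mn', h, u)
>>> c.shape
(3, 37)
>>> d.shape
(3,)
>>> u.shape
(3, 3)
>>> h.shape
(3, 31)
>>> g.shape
(3,)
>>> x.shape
()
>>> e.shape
()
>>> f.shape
(3, 3)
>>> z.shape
(3, 3)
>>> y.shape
()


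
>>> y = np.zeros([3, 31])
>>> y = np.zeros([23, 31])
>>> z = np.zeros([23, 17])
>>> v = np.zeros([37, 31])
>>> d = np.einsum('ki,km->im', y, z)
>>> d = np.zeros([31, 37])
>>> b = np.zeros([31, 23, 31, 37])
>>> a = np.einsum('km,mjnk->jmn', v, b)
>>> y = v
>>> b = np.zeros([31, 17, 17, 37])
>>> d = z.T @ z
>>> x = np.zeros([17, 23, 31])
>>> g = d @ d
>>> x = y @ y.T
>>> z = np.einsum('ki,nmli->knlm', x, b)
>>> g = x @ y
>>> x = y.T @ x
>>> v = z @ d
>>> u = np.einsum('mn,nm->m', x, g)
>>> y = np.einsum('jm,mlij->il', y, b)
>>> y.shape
(17, 17)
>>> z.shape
(37, 31, 17, 17)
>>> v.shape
(37, 31, 17, 17)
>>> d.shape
(17, 17)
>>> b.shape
(31, 17, 17, 37)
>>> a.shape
(23, 31, 31)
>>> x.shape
(31, 37)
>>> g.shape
(37, 31)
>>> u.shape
(31,)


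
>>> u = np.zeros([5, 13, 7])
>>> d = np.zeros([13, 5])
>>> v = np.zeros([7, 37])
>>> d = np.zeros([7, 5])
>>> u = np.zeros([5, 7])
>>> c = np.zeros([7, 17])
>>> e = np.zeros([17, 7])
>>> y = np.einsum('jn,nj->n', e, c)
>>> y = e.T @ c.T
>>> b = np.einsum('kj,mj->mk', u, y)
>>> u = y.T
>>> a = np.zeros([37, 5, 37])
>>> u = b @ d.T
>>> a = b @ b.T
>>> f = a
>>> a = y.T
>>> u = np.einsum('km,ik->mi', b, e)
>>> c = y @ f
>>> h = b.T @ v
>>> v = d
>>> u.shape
(5, 17)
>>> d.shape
(7, 5)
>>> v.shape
(7, 5)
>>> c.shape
(7, 7)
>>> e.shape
(17, 7)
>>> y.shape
(7, 7)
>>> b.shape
(7, 5)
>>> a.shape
(7, 7)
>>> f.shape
(7, 7)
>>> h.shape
(5, 37)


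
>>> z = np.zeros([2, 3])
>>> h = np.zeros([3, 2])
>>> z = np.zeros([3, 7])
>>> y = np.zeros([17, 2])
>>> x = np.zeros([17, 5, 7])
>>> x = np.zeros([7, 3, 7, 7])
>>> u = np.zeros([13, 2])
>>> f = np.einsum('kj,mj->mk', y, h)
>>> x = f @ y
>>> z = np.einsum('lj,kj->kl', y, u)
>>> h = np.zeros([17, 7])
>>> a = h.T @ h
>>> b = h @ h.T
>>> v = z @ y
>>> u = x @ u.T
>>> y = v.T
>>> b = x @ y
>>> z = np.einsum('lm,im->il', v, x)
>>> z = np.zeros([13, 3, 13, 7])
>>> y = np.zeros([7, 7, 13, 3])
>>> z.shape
(13, 3, 13, 7)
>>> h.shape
(17, 7)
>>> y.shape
(7, 7, 13, 3)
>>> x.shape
(3, 2)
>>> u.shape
(3, 13)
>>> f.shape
(3, 17)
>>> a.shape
(7, 7)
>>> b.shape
(3, 13)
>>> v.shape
(13, 2)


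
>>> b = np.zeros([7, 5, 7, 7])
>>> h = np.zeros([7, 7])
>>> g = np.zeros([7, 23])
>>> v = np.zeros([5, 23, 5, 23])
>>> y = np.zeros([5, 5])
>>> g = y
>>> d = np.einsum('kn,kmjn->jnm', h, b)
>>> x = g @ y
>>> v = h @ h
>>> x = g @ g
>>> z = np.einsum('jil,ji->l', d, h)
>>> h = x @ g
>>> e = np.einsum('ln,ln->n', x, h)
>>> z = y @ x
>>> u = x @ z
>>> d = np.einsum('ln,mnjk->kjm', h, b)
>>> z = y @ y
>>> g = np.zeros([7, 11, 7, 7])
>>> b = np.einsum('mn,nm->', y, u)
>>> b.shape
()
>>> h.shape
(5, 5)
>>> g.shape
(7, 11, 7, 7)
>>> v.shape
(7, 7)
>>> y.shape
(5, 5)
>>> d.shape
(7, 7, 7)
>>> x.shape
(5, 5)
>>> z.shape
(5, 5)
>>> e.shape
(5,)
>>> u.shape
(5, 5)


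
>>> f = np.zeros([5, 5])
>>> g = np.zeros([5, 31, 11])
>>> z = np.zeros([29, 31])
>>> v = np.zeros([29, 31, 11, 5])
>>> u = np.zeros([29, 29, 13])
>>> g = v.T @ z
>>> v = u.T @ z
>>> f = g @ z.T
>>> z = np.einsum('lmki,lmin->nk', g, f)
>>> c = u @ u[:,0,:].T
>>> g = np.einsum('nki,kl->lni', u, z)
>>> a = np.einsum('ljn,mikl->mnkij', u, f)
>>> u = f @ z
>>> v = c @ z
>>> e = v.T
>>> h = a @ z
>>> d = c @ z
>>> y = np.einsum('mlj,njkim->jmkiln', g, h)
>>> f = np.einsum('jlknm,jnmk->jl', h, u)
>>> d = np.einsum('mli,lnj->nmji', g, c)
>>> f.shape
(5, 13)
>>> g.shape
(31, 29, 13)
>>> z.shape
(29, 31)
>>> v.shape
(29, 29, 31)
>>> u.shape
(5, 11, 31, 31)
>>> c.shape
(29, 29, 29)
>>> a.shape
(5, 13, 31, 11, 29)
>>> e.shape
(31, 29, 29)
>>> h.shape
(5, 13, 31, 11, 31)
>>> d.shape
(29, 31, 29, 13)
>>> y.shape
(13, 31, 31, 11, 29, 5)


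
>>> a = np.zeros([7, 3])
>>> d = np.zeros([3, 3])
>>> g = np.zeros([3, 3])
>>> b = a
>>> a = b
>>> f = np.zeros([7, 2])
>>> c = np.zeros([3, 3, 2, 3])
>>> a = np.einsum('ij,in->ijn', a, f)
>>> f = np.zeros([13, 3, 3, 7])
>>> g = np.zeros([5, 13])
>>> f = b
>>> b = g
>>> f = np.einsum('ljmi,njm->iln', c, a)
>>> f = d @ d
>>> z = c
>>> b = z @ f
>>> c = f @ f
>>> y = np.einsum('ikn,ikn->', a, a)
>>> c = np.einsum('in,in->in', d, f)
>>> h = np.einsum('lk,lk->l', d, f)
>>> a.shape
(7, 3, 2)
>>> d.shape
(3, 3)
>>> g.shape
(5, 13)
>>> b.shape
(3, 3, 2, 3)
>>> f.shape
(3, 3)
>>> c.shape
(3, 3)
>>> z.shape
(3, 3, 2, 3)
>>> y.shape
()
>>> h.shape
(3,)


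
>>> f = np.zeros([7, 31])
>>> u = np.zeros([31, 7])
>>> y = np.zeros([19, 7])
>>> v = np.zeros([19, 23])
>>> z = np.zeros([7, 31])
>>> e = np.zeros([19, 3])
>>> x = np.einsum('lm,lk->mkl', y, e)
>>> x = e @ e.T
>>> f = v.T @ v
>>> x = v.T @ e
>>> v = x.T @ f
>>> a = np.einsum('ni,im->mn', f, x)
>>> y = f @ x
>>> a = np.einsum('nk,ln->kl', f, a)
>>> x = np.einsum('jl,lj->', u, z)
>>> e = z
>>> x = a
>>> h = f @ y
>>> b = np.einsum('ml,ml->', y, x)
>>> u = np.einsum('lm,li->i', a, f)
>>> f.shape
(23, 23)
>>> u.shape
(23,)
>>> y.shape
(23, 3)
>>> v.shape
(3, 23)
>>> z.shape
(7, 31)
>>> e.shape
(7, 31)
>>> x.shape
(23, 3)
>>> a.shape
(23, 3)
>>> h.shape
(23, 3)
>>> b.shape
()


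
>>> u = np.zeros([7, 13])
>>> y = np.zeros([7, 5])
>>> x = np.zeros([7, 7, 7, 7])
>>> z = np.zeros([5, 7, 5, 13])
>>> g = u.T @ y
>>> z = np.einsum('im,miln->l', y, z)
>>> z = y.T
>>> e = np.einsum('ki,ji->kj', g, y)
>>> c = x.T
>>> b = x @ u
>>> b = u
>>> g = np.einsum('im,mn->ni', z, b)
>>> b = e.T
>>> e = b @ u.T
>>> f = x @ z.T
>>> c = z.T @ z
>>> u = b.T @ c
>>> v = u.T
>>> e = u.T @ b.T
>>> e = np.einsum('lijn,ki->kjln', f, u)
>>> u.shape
(13, 7)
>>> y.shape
(7, 5)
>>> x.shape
(7, 7, 7, 7)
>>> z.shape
(5, 7)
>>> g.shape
(13, 5)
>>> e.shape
(13, 7, 7, 5)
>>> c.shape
(7, 7)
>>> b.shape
(7, 13)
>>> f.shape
(7, 7, 7, 5)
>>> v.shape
(7, 13)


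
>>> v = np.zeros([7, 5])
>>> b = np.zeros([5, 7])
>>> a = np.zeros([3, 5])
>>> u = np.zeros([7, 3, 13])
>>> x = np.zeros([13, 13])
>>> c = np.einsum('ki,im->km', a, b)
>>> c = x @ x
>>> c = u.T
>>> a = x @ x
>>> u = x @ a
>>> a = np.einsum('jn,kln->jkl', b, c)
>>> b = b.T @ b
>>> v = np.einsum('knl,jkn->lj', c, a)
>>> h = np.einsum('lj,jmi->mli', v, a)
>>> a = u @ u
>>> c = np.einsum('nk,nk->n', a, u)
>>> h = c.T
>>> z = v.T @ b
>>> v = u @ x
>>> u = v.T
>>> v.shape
(13, 13)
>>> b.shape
(7, 7)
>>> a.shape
(13, 13)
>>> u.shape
(13, 13)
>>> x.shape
(13, 13)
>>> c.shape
(13,)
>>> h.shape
(13,)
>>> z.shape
(5, 7)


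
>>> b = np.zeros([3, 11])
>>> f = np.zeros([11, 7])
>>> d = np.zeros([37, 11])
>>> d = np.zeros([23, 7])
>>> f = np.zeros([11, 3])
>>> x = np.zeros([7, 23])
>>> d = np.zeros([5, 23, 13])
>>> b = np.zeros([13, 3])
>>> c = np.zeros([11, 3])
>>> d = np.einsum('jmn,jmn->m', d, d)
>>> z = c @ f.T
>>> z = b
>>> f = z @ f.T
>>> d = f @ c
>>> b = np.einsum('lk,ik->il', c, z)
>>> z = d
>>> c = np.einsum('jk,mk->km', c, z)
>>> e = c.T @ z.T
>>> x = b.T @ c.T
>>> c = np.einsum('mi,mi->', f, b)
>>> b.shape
(13, 11)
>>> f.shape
(13, 11)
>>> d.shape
(13, 3)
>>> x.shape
(11, 3)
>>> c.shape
()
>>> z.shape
(13, 3)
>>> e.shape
(13, 13)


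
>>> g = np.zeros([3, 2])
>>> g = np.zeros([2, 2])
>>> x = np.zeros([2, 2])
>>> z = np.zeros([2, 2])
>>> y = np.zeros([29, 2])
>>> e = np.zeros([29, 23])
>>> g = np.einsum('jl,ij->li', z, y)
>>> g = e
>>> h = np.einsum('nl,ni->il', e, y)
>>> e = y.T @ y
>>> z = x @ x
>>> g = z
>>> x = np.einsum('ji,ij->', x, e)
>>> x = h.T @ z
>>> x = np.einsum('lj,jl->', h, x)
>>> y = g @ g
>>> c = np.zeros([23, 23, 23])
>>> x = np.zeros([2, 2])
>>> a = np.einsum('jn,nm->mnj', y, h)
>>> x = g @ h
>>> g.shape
(2, 2)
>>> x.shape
(2, 23)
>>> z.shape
(2, 2)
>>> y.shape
(2, 2)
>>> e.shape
(2, 2)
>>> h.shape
(2, 23)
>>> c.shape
(23, 23, 23)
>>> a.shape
(23, 2, 2)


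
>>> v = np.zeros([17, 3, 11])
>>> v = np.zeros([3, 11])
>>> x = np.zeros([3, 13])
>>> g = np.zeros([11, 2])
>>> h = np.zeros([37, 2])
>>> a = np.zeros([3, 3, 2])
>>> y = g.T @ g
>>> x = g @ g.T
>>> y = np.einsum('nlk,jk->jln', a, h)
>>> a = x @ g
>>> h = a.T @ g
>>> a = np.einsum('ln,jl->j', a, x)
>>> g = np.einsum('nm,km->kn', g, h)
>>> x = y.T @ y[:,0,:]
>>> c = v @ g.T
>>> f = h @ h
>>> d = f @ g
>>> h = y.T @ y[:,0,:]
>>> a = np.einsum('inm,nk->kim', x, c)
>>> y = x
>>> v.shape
(3, 11)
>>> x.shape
(3, 3, 3)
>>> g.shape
(2, 11)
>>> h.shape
(3, 3, 3)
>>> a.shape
(2, 3, 3)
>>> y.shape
(3, 3, 3)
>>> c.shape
(3, 2)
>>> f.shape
(2, 2)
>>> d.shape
(2, 11)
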